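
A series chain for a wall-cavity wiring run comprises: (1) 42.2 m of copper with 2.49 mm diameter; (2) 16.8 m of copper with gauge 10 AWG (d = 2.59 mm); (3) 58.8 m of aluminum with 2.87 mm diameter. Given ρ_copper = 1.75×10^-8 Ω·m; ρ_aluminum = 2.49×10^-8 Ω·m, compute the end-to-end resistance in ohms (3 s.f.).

Seg 1: A = π(d/2)² = π(1.2450e-03 m)² = 4.870e-06 m²
R_1 = (1.75×10^-8)(42.2)/(4.870e-06) = 0.1517 Ω
Seg 2: A = π(2.59/2 mm)² = π(1.2950e-03 m)² = 5.269e-06 m²
R_2 = (1.75×10^-8)(16.8)/(5.269e-06) = 0.0558 Ω
Seg 3: A = π(d/2)² = π(1.4350e-03 m)² = 6.469e-06 m²
R_3 = (2.49×10^-8)(58.8)/(6.469e-06) = 0.2263 Ω
R_total = R_1 + R_2 + R_3 = 0.434 Ω

0.434 Ω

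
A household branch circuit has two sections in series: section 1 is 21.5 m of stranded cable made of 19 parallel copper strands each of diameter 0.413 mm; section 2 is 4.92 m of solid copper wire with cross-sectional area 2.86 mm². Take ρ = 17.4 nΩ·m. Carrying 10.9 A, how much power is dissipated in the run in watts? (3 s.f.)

21.0 W

ρ = 17.4 nΩ·m = 1.74×10^-8 Ω·m
Section 1: A_strand = π(2.0650e-04)² = 1.340e-07 m²; R₁ = ρL/(N·A_s) = (1.74×10^-8)(21.5)/(19×1.340e-07) = 0.147 Ω
Section 2: A = 2.86 mm² = 2.860e-06 m²
R₂ = (1.74×10^-8)(4.92)/(2.860e-06) = 0.02993 Ω
R = R₁ + R₂ = 0.1769 Ω
P = I²R = (10.9)² × 0.1769 = 21.0 W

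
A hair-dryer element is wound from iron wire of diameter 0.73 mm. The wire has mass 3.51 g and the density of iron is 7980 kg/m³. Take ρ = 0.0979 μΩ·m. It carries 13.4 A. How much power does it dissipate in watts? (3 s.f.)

44.1 W

ρ = 0.0979 μΩ·m = 9.79×10^-8 Ω·m
A = π(d/2)² = π(3.6500e-04 m)² = 4.1854e-07 m²
L = m/(density·A) = 0.00351/(7980×4.1854e-07) = 1.051 m
R = ρL/A = (9.79×10^-8)(1.051)/(4.1854e-07) = 0.2458 Ω
P = I²R = (13.4)² × 0.2458 = 44.1 W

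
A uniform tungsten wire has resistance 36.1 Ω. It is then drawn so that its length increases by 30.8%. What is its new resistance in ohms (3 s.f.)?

61.8 Ω

k = 1 + 30.8/100 = 1.308; volume constant ⇒ A' = A/k, so R' = k²R.
R' = 1.711 × 36.1 = 61.8 Ω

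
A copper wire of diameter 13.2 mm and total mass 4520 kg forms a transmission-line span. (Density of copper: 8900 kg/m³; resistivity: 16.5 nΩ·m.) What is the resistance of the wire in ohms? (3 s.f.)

ρ = 16.5 nΩ·m = 1.65×10^-8 Ω·m
A = π(d/2)² = π(6.6000e-03 m)² = 1.3685e-04 m²
L = m/(density·A) = 4520/(8900×1.3685e-04) = 3711 m
R = ρL/A = (1.65×10^-8)(3711)/(1.3685e-04) = 0.447 Ω

0.447 Ω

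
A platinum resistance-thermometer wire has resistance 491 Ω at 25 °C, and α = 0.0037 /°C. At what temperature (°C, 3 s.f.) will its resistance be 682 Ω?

R = R₀(1 + α(T − T₀)) ⇒ T = T₀ + (R/R₀ − 1)/α
T = 25 + (682/491 − 1)/0.0037 = 25 + (0.389)/0.0037 = 130 °C

130 °C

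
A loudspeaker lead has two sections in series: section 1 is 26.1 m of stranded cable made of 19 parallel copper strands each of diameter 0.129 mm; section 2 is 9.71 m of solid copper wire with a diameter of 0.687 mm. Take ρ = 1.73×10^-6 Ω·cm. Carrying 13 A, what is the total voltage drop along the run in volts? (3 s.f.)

29.5 V

ρ = 1.73×10^-6 Ω·cm = 1.73×10^-8 Ω·m
Section 1: A_strand = π(6.4500e-05)² = 1.307e-08 m²; R₁ = ρL/(N·A_s) = (1.73×10^-8)(26.1)/(19×1.307e-08) = 1.818 Ω
Section 2: A = π(d/2)² = π(3.4350e-04 m)² = 3.707e-07 m²
R₂ = (1.73×10^-8)(9.71)/(3.707e-07) = 0.4532 Ω
R = R₁ + R₂ = 2.271 Ω
V = IR = 13 × 2.271 = 29.5 V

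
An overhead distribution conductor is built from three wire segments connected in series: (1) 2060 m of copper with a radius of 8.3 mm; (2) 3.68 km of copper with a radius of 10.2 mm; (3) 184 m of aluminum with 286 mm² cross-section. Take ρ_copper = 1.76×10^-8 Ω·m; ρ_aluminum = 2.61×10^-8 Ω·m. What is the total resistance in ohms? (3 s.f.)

0.382 Ω

Seg 1: A = πr² = π(8.3000e-03 m)² = 2.164e-04 m²
R_1 = (1.76×10^-8)(2060)/(2.164e-04) = 0.1675 Ω
Seg 2: A = πr² = π(1.0200e-02 m)² = 3.269e-04 m²
R_2 = (1.76×10^-8)(3680)/(3.269e-04) = 0.1982 Ω
Seg 3: A = 286 mm² = 2.860e-04 m²
R_3 = (2.61×10^-8)(184)/(2.860e-04) = 0.01679 Ω
R_total = R_1 + R_2 + R_3 = 0.382 Ω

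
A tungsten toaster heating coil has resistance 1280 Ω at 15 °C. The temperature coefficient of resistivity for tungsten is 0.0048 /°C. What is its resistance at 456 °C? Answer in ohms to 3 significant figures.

3990 Ω

ΔT = 456 − 15 = 441 °C
R = R₀(1 + αΔT) = 1280 × (1 + 0.0048×441) = 1280 × 3.117 = 3990 Ω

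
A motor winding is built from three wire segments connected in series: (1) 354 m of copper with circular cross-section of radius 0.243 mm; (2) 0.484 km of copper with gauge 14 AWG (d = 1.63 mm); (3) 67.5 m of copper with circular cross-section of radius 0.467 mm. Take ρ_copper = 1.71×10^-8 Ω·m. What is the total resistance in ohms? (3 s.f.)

38.3 Ω

Seg 1: A = πr² = π(2.4300e-04 m)² = 1.855e-07 m²
R_1 = (1.71×10^-8)(354)/(1.855e-07) = 32.63 Ω
Seg 2: A = π(1.63/2 mm)² = π(8.1500e-04 m)² = 2.087e-06 m²
R_2 = (1.71×10^-8)(484)/(2.087e-06) = 3.966 Ω
Seg 3: A = πr² = π(4.6700e-04 m)² = 6.851e-07 m²
R_3 = (1.71×10^-8)(67.5)/(6.851e-07) = 1.685 Ω
R_total = R_1 + R_2 + R_3 = 38.3 Ω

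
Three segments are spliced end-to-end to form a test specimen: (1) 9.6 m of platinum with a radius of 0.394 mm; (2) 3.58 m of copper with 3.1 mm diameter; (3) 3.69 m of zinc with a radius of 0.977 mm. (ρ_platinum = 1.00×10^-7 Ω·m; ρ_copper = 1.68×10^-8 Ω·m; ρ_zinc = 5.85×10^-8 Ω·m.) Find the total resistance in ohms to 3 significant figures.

2.05 Ω

Seg 1: A = πr² = π(3.9400e-04 m)² = 4.877e-07 m²
R_1 = (1.00×10^-7)(9.6)/(4.877e-07) = 1.968 Ω
Seg 2: A = π(d/2)² = π(1.5500e-03 m)² = 7.548e-06 m²
R_2 = (1.68×10^-8)(3.58)/(7.548e-06) = 0.007969 Ω
Seg 3: A = πr² = π(9.7700e-04 m)² = 2.999e-06 m²
R_3 = (5.85×10^-8)(3.69)/(2.999e-06) = 0.07199 Ω
R_total = R_1 + R_2 + R_3 = 2.05 Ω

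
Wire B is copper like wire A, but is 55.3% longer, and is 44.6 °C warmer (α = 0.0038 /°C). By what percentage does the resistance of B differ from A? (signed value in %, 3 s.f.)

R ∝ ρL/d² with ρ ∝ (1+αΔT), so R_B/R_A = (1 + 55.3/100) × (1 + 0.0038×44.6)
= 1.553 × 1.169 = 1.816
(R_B − R_A)/R_A = 1.816 − 1 = 81.6%

81.6%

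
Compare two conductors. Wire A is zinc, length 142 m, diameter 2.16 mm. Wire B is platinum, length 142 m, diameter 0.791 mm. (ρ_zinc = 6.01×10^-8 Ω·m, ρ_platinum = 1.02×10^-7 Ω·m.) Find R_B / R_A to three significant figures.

R ∝ ρL/d², so R_B/R_A = (ρ_B/ρ_A) × (d_A/d_B)²
= (1.02×10^-7/6.01×10^-8) × (2.16/0.791)² = 12.7

12.7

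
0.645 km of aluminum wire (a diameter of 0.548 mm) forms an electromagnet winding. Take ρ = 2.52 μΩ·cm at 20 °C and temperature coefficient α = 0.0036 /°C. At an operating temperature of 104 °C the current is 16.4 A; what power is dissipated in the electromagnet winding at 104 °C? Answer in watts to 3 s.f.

ρ = 2.52 μΩ·cm = 2.52×10^-8 Ω·m
A = π(d/2)² = π(2.7400e-04 m)² = 2.359e-07 m²
R₍20₎ = ρL/A = (2.52×10^-8)(645)/(2.359e-07) = 68.91 Ω
R₍104₎ = R₍20₎(1 + αΔT) = 68.91 × (1 + 0.0036×84) = 89.75 Ω
P = I²R = (16.4)² × 89.75 = 24100 W

24100 W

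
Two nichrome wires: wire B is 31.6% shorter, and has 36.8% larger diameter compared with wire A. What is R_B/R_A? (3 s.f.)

0.365

R ∝ L/d², so R_B/R_A = (1 − 31.6/100) × (1 + 36.8/100)⁻²
= 0.684 × 0.5343 = 0.365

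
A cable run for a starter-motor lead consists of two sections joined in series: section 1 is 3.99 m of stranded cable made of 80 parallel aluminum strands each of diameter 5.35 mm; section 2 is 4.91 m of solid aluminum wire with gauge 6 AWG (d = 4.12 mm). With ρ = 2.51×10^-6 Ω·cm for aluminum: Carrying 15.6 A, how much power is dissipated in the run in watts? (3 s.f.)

ρ = 2.51×10^-6 Ω·cm = 2.51×10^-8 Ω·m
Section 1: A_strand = π(2.6750e-03)² = 2.248e-05 m²; R₁ = ρL/(N·A_s) = (2.51×10^-8)(3.99)/(80×2.248e-05) = 5.569×10^-5 Ω
Section 2: A = π(4.12/2 mm)² = π(2.0600e-03 m)² = 1.333e-05 m²
R₂ = (2.51×10^-8)(4.91)/(1.333e-05) = 0.009244 Ω
R = R₁ + R₂ = 0.0093 Ω
P = I²R = (15.6)² × 0.0093 = 2.26 W

2.26 W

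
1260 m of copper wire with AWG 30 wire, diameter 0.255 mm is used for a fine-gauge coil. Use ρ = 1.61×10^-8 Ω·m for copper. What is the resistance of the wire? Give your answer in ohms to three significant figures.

397 Ω

A = π(0.255/2 mm)² = π(1.2750e-04 m)² = 5.107e-08 m²
R = ρL/A = (1.61×10^-8)(1260 m)/(5.107e-08 m²) = 397 Ω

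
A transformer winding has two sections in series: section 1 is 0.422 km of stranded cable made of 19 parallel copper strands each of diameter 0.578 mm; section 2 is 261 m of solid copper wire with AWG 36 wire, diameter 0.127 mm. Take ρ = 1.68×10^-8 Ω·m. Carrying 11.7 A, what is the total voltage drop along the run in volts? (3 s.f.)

Section 1: A_strand = π(2.8900e-04)² = 2.624e-07 m²; R₁ = ρL/(N·A_s) = (1.68×10^-8)(422)/(19×2.624e-07) = 1.422 Ω
Section 2: A = π(0.127/2 mm)² = π(6.3500e-05 m)² = 1.267e-08 m²
R₂ = (1.68×10^-8)(261)/(1.267e-08) = 346.1 Ω
R = R₁ + R₂ = 347.6 Ω
V = IR = 11.7 × 347.6 = 4070 V

4070 V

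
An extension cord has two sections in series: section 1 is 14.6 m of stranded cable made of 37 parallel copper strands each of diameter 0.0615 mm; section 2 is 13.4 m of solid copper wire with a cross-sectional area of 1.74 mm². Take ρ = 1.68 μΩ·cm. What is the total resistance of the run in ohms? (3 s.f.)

ρ = 1.68 μΩ·cm = 1.68×10^-8 Ω·m
Section 1: A_strand = π(3.0750e-05)² = 2.971e-09 m²; R₁ = ρL/(N·A_s) = (1.68×10^-8)(14.6)/(37×2.971e-09) = 2.232 Ω
Section 2: A = 1.74 mm² = 1.740e-06 m²
R₂ = (1.68×10^-8)(13.4)/(1.740e-06) = 0.1294 Ω
R = R₁ + R₂ = 2.36 Ω

2.36 Ω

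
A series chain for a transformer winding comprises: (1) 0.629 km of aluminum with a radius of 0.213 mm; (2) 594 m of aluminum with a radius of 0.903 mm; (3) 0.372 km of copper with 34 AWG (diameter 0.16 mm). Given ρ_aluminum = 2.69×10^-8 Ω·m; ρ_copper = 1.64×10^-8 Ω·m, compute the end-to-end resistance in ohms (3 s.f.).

Seg 1: A = πr² = π(2.1300e-04 m)² = 1.425e-07 m²
R_1 = (2.69×10^-8)(629)/(1.425e-07) = 118.7 Ω
Seg 2: A = πr² = π(9.0300e-04 m)² = 2.562e-06 m²
R_2 = (2.69×10^-8)(594)/(2.562e-06) = 6.238 Ω
Seg 3: A = π(0.16/2 mm)² = π(8.0000e-05 m)² = 2.011e-08 m²
R_3 = (1.64×10^-8)(372)/(2.011e-08) = 303.4 Ω
R_total = R_1 + R_2 + R_3 = 428 Ω

428 Ω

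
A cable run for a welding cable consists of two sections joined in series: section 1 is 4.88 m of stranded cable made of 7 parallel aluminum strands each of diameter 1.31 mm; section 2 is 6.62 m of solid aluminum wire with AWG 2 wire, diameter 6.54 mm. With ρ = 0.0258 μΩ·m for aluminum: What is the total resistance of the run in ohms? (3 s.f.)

ρ = 0.0258 μΩ·m = 2.58×10^-8 Ω·m
Section 1: A_strand = π(6.5500e-04)² = 1.348e-06 m²; R₁ = ρL/(N·A_s) = (2.58×10^-8)(4.88)/(7×1.348e-06) = 0.01334 Ω
Section 2: A = π(6.54/2 mm)² = π(3.2700e-03 m)² = 3.359e-05 m²
R₂ = (2.58×10^-8)(6.62)/(3.359e-05) = 0.005084 Ω
R = R₁ + R₂ = 0.0184 Ω

0.0184 Ω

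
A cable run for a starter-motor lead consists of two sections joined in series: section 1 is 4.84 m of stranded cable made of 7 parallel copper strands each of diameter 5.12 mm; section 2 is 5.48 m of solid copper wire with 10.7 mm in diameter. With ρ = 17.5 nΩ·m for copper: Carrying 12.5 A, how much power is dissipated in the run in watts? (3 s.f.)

0.258 W

ρ = 17.5 nΩ·m = 1.75×10^-8 Ω·m
Section 1: A_strand = π(2.5600e-03)² = 2.059e-05 m²; R₁ = ρL/(N·A_s) = (1.75×10^-8)(4.84)/(7×2.059e-05) = 5.877×10^-4 Ω
Section 2: A = π(d/2)² = π(5.3500e-03 m)² = 8.992e-05 m²
R₂ = (1.75×10^-8)(5.48)/(8.992e-05) = 0.001067 Ω
R = R₁ + R₂ = 0.001654 Ω
P = I²R = (12.5)² × 0.001654 = 0.258 W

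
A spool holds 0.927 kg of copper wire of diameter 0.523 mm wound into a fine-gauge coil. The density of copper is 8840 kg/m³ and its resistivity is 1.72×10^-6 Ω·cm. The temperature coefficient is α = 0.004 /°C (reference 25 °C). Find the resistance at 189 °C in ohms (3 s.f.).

64.7 Ω

ρ = 1.72×10^-6 Ω·cm = 1.72×10^-8 Ω·m
A = π(d/2)² = π(2.6150e-04 m)² = 2.1483e-07 m²
L = m/(density·A) = 0.927/(8840×2.1483e-07) = 488.1 m
R = ρL/A = (1.72×10^-8)(488.1)/(2.1483e-07) = 39.08 Ω
R(189 °C) = 39.08 × (1 + 0.004×164) = 64.7 Ω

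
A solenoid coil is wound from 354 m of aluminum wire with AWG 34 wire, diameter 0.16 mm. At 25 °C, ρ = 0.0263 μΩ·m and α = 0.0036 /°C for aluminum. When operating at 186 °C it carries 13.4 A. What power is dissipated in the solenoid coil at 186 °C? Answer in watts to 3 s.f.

1.31×10^5 W

ρ = 0.0263 μΩ·m = 2.63×10^-8 Ω·m
A = π(0.16/2 mm)² = π(8.0000e-05 m)² = 2.011e-08 m²
R₍25₎ = ρL/A = (2.63×10^-8)(354)/(2.011e-08) = 463.1 Ω
R₍186₎ = R₍25₎(1 + αΔT) = 463.1 × (1 + 0.0036×161) = 731.4 Ω
P = I²R = (13.4)² × 731.4 = 1.31×10^5 W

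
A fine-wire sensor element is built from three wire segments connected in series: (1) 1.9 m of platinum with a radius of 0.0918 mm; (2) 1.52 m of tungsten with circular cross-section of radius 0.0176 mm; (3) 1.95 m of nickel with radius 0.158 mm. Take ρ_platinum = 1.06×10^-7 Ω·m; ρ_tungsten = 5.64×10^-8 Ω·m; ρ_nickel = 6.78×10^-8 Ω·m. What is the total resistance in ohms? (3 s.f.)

97.4 Ω

Seg 1: A = πr² = π(9.1800e-05 m)² = 2.647e-08 m²
R_1 = (1.06×10^-7)(1.9)/(2.647e-08) = 7.607 Ω
Seg 2: A = πr² = π(1.7600e-05 m)² = 9.731e-10 m²
R_2 = (5.64×10^-8)(1.52)/(9.731e-10) = 88.09 Ω
Seg 3: A = πr² = π(1.5800e-04 m)² = 7.843e-08 m²
R_3 = (6.78×10^-8)(1.95)/(7.843e-08) = 1.686 Ω
R_total = R_1 + R_2 + R_3 = 97.4 Ω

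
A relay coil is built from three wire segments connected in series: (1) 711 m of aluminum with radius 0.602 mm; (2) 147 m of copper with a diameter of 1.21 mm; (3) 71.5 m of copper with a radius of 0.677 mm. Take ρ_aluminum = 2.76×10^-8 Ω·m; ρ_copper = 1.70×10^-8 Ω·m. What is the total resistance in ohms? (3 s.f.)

20.3 Ω

Seg 1: A = πr² = π(6.0200e-04 m)² = 1.139e-06 m²
R_1 = (2.76×10^-8)(711)/(1.139e-06) = 17.24 Ω
Seg 2: A = π(d/2)² = π(6.0500e-04 m)² = 1.150e-06 m²
R_2 = (1.70×10^-8)(147)/(1.150e-06) = 2.173 Ω
Seg 3: A = πr² = π(6.7700e-04 m)² = 1.440e-06 m²
R_3 = (1.70×10^-8)(71.5)/(1.440e-06) = 0.8442 Ω
R_total = R_1 + R_2 + R_3 = 20.3 Ω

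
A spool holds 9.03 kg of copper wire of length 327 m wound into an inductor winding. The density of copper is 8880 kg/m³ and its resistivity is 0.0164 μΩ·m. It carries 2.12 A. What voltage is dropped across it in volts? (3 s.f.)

ρ = 0.0164 μΩ·m = 1.64×10^-8 Ω·m
A = m/(density·L) = 9.03/(8880×327) = 3.1098e-06 m²
R = ρL/A = (1.64×10^-8)(327)/(3.1098e-06) = 1.725 Ω
V = IR = 2.12 × 1.725 = 3.66 V

3.66 V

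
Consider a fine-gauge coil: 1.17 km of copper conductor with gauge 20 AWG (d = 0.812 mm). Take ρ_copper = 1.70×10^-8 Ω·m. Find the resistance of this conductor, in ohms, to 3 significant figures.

38.4 Ω

A = π(0.812/2 mm)² = π(4.0600e-04 m)² = 5.178e-07 m²
R = ρL/A = (1.70×10^-8)(1170 m)/(5.178e-07 m²) = 38.4 Ω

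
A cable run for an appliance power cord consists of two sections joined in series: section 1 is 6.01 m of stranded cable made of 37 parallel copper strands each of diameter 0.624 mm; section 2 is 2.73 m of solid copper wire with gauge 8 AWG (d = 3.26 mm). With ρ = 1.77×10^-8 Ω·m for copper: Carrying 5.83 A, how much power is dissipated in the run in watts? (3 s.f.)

0.516 W

Section 1: A_strand = π(3.1200e-04)² = 3.058e-07 m²; R₁ = ρL/(N·A_s) = (1.77×10^-8)(6.01)/(37×3.058e-07) = 0.009401 Ω
Section 2: A = π(3.26/2 mm)² = π(1.6300e-03 m)² = 8.347e-06 m²
R₂ = (1.77×10^-8)(2.73)/(8.347e-06) = 0.005789 Ω
R = R₁ + R₂ = 0.01519 Ω
P = I²R = (5.83)² × 0.01519 = 0.516 W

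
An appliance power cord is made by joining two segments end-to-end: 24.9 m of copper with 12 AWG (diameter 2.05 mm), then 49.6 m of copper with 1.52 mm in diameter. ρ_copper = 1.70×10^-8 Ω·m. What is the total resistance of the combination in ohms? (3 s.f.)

0.593 Ω

Segment 1: A = π(2.05/2 mm)² = π(1.0250e-03 m)² = 3.301e-06 m²
R₁ = ρL/A = (1.70×10^-8)(24.9)/(3.301e-06) = 0.1282 Ω
Segment 2: A = π(d/2)² = π(7.6000e-04 m)² = 1.815e-06 m²
R₂ = (1.70×10^-8)(49.6)/(1.815e-06) = 0.4647 Ω
R = R₁ + R₂ = 0.593 Ω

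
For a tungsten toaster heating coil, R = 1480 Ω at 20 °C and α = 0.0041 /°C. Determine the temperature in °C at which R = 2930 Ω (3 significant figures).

R = R₀(1 + α(T − T₀)) ⇒ T = T₀ + (R/R₀ − 1)/α
T = 20 + (2930/1480 − 1)/0.0041 = 20 + (0.9797)/0.0041 = 259 °C

259 °C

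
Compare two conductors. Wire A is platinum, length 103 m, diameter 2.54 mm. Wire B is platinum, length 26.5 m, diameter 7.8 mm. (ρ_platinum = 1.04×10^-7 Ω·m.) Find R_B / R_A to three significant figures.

R ∝ ρL/d², so R_B/R_A = (L_B/L_A) × (d_A/d_B)²
= (26.5/103) × (2.54/7.8)² = 0.0273

0.0273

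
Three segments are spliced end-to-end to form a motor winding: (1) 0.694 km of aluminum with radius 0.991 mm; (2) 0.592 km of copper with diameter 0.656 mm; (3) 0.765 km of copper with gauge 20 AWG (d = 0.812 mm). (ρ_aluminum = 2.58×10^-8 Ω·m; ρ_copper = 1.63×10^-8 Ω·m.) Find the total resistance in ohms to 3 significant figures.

Seg 1: A = πr² = π(9.9100e-04 m)² = 3.085e-06 m²
R_1 = (2.58×10^-8)(694)/(3.085e-06) = 5.803 Ω
Seg 2: A = π(d/2)² = π(3.2800e-04 m)² = 3.380e-07 m²
R_2 = (1.63×10^-8)(592)/(3.380e-07) = 28.55 Ω
Seg 3: A = π(0.812/2 mm)² = π(4.0600e-04 m)² = 5.178e-07 m²
R_3 = (1.63×10^-8)(765)/(5.178e-07) = 24.08 Ω
R_total = R_1 + R_2 + R_3 = 58.4 Ω

58.4 Ω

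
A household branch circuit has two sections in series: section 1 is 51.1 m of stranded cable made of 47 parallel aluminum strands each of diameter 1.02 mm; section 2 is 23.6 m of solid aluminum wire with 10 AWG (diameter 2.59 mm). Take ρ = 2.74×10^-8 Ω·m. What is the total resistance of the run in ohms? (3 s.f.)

Section 1: A_strand = π(5.1000e-04)² = 8.171e-07 m²; R₁ = ρL/(N·A_s) = (2.74×10^-8)(51.1)/(47×8.171e-07) = 0.03646 Ω
Section 2: A = π(2.59/2 mm)² = π(1.2950e-03 m)² = 5.269e-06 m²
R₂ = (2.74×10^-8)(23.6)/(5.269e-06) = 0.1227 Ω
R = R₁ + R₂ = 0.159 Ω

0.159 Ω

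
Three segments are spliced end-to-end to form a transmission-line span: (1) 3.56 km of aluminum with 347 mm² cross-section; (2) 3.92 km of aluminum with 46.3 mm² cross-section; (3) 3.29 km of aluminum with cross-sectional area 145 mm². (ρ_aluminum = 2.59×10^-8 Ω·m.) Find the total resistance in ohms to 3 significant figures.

3.05 Ω

Seg 1: A = 347 mm² = 3.470e-04 m²
R_1 = (2.59×10^-8)(3560)/(3.470e-04) = 0.2657 Ω
Seg 2: A = 46.3 mm² = 4.630e-05 m²
R_2 = (2.59×10^-8)(3920)/(4.630e-05) = 2.193 Ω
Seg 3: A = 145 mm² = 1.450e-04 m²
R_3 = (2.59×10^-8)(3290)/(1.450e-04) = 0.5877 Ω
R_total = R_1 + R_2 + R_3 = 3.05 Ω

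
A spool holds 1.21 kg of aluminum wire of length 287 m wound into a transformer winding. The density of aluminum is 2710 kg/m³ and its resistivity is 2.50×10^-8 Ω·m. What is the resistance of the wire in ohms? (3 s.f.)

4.61 Ω

A = m/(density·L) = 1.21/(2710×287) = 1.5557e-06 m²
R = ρL/A = (2.50×10^-8)(287)/(1.5557e-06) = 4.61 Ω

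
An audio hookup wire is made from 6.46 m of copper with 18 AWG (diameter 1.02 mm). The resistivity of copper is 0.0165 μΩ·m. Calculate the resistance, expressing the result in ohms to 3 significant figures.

0.130 Ω

ρ = 0.0165 μΩ·m = 1.65×10^-8 Ω·m
A = π(1.02/2 mm)² = π(5.1000e-04 m)² = 8.171e-07 m²
R = ρL/A = (1.65×10^-8)(6.46 m)/(8.171e-07 m²) = 0.130 Ω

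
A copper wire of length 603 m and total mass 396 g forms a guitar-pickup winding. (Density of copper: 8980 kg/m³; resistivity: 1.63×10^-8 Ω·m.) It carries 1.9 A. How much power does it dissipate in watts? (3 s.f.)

A = m/(density·L) = 0.396/(8980×603) = 7.3131e-08 m²
R = ρL/A = (1.63×10^-8)(603)/(7.3131e-08) = 134.4 Ω
P = I²R = (1.9)² × 134.4 = 485 W

485 W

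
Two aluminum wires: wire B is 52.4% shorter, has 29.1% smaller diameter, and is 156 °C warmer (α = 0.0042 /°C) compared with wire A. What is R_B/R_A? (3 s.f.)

R ∝ ρL/d² with ρ ∝ (1+αΔT), so R_B/R_A = (1 − 52.4/100) × (1 − 29.1/100)⁻² × (1 + 0.0042×156)
= 0.476 × 1.989 × 1.655 = 1.57

1.57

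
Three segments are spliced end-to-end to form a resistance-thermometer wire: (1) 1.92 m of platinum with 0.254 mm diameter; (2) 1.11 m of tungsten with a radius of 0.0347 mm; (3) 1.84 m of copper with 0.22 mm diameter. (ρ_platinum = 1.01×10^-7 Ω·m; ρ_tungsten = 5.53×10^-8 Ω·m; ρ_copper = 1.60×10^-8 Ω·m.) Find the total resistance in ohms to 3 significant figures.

Seg 1: A = π(d/2)² = π(1.2700e-04 m)² = 5.067e-08 m²
R_1 = (1.01×10^-7)(1.92)/(5.067e-08) = 3.827 Ω
Seg 2: A = πr² = π(3.4700e-05 m)² = 3.783e-09 m²
R_2 = (5.53×10^-8)(1.11)/(3.783e-09) = 16.23 Ω
Seg 3: A = π(d/2)² = π(1.1000e-04 m)² = 3.801e-08 m²
R_3 = (1.60×10^-8)(1.84)/(3.801e-08) = 0.7745 Ω
R_total = R_1 + R_2 + R_3 = 20.8 Ω

20.8 Ω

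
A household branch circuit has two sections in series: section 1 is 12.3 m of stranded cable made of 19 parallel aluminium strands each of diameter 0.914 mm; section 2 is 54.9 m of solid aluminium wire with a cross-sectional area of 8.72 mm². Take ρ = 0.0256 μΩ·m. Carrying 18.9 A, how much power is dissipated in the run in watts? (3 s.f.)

66.6 W

ρ = 0.0256 μΩ·m = 2.56×10^-8 Ω·m
Section 1: A_strand = π(4.5700e-04)² = 6.561e-07 m²; R₁ = ρL/(N·A_s) = (2.56×10^-8)(12.3)/(19×6.561e-07) = 0.02526 Ω
Section 2: A = 8.72 mm² = 8.720e-06 m²
R₂ = (2.56×10^-8)(54.9)/(8.720e-06) = 0.1612 Ω
R = R₁ + R₂ = 0.1864 Ω
P = I²R = (18.9)² × 0.1864 = 66.6 W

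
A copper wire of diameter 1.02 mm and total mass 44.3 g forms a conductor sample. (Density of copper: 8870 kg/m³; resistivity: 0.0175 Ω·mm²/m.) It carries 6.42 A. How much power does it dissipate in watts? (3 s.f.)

ρ = 0.0175 Ω·mm²/m = 1.75×10^-8 Ω·m
A = π(d/2)² = π(5.1000e-04 m)² = 8.1713e-07 m²
L = m/(density·A) = 0.0443/(8870×8.1713e-07) = 6.112 m
R = ρL/A = (1.75×10^-8)(6.112)/(8.1713e-07) = 0.1309 Ω
P = I²R = (6.42)² × 0.1309 = 5.40 W

5.40 W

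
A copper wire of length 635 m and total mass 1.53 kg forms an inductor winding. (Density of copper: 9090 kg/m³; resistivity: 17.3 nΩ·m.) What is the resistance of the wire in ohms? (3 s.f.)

41.4 Ω

ρ = 17.3 nΩ·m = 1.73×10^-8 Ω·m
A = m/(density·L) = 1.53/(9090×635) = 2.6507e-07 m²
R = ρL/A = (1.73×10^-8)(635)/(2.6507e-07) = 41.4 Ω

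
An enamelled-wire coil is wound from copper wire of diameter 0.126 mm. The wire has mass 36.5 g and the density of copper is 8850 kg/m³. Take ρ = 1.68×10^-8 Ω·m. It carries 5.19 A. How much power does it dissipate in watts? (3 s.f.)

A = π(d/2)² = π(6.3000e-05 m)² = 1.2469e-08 m²
L = m/(density·A) = 0.0365/(8850×1.2469e-08) = 330.8 m
R = ρL/A = (1.68×10^-8)(330.8)/(1.2469e-08) = 445.7 Ω
P = I²R = (5.19)² × 445.7 = 12000 W

12000 W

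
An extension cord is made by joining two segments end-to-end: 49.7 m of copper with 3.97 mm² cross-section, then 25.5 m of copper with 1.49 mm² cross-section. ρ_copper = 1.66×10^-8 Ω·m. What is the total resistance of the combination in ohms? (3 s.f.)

0.492 Ω

Segment 1: A = 3.97 mm² = 3.970e-06 m²
R₁ = ρL/A = (1.66×10^-8)(49.7)/(3.970e-06) = 0.2078 Ω
Segment 2: A = 1.49 mm² = 1.490e-06 m²
R₂ = (1.66×10^-8)(25.5)/(1.490e-06) = 0.2841 Ω
R = R₁ + R₂ = 0.492 Ω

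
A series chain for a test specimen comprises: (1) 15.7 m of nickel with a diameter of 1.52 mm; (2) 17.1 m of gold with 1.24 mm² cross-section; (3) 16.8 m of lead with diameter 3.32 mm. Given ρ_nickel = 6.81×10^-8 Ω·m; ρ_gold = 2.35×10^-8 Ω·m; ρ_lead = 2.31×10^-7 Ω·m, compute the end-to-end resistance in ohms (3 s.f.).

1.36 Ω

Seg 1: A = π(d/2)² = π(7.6000e-04 m)² = 1.815e-06 m²
R_1 = (6.81×10^-8)(15.7)/(1.815e-06) = 0.5892 Ω
Seg 2: A = 1.24 mm² = 1.240e-06 m²
R_2 = (2.35×10^-8)(17.1)/(1.240e-06) = 0.3241 Ω
Seg 3: A = π(d/2)² = π(1.6600e-03 m)² = 8.657e-06 m²
R_3 = (2.31×10^-7)(16.8)/(8.657e-06) = 0.4483 Ω
R_total = R_1 + R_2 + R_3 = 1.36 Ω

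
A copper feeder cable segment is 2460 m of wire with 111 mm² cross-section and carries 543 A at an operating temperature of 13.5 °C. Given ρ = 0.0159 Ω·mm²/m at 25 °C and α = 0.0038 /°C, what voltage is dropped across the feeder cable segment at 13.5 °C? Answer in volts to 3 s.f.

ρ = 0.0159 Ω·mm²/m = 1.59×10^-8 Ω·m
A = 111 mm² = 1.110e-04 m²
R₍25₎ = ρL/A = (1.59×10^-8)(2460)/(1.110e-04) = 0.3524 Ω
R₍13.5₎ = R₍25₎(1 + αΔT) = 0.3524 × (1 + 0.0038×-11.5) = 0.337 Ω
V = IR = 543 × 0.337 = 183 V

183 V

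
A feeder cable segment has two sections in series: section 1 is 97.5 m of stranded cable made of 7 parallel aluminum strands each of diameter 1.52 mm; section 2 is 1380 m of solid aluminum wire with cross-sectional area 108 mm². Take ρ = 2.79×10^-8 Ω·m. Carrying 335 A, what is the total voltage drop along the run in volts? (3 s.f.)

191 V

Section 1: A_strand = π(7.6000e-04)² = 1.815e-06 m²; R₁ = ρL/(N·A_s) = (2.79×10^-8)(97.5)/(7×1.815e-06) = 0.2142 Ω
Section 2: A = 108 mm² = 1.080e-04 m²
R₂ = (2.79×10^-8)(1380)/(1.080e-04) = 0.3565 Ω
R = R₁ + R₂ = 0.5707 Ω
V = IR = 335 × 0.5707 = 191 V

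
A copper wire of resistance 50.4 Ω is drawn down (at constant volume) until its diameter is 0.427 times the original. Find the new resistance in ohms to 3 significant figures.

1520 Ω

Volume constant ⇒ L' = L/r² with r = 0.427. R' = ρL'/A' = ρ(L/r²)/(πr²d₀²/4) = R/r⁴.
R' = 30.08 × 50.4 = 1520 Ω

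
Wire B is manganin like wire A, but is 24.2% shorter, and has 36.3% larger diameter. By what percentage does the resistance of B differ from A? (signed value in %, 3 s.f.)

R ∝ L/d², so R_B/R_A = (1 − 24.2/100) × (1 + 36.3/100)⁻²
= 0.758 × 0.5383 = 0.408
(R_B − R_A)/R_A = 0.408 − 1 = -59.2%

-59.2%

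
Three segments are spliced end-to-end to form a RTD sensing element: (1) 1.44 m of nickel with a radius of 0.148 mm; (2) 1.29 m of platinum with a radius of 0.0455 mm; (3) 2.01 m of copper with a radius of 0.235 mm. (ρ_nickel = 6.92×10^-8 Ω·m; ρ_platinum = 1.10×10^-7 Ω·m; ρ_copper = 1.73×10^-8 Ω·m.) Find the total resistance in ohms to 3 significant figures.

Seg 1: A = πr² = π(1.4800e-04 m)² = 6.881e-08 m²
R_1 = (6.92×10^-8)(1.44)/(6.881e-08) = 1.448 Ω
Seg 2: A = πr² = π(4.5500e-05 m)² = 6.504e-09 m²
R_2 = (1.10×10^-7)(1.29)/(6.504e-09) = 21.82 Ω
Seg 3: A = πr² = π(2.3500e-04 m)² = 1.735e-07 m²
R_3 = (1.73×10^-8)(2.01)/(1.735e-07) = 0.2004 Ω
R_total = R_1 + R_2 + R_3 = 23.5 Ω

23.5 Ω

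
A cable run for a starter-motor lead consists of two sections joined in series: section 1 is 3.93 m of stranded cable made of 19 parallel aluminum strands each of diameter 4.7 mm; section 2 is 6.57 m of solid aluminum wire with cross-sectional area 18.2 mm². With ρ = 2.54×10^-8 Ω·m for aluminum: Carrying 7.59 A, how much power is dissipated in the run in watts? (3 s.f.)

Section 1: A_strand = π(2.3500e-03)² = 1.735e-05 m²; R₁ = ρL/(N·A_s) = (2.54×10^-8)(3.93)/(19×1.735e-05) = 3.028×10^-4 Ω
Section 2: A = 18.2 mm² = 1.820e-05 m²
R₂ = (2.54×10^-8)(6.57)/(1.820e-05) = 0.009169 Ω
R = R₁ + R₂ = 0.009472 Ω
P = I²R = (7.59)² × 0.009472 = 0.546 W

0.546 W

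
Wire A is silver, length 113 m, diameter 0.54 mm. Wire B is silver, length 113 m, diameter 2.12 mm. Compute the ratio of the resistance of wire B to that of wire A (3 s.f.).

0.0649

R ∝ ρL/d², so R_B/R_A = (d_A/d_B)²
= (0.54/2.12)² = 0.0649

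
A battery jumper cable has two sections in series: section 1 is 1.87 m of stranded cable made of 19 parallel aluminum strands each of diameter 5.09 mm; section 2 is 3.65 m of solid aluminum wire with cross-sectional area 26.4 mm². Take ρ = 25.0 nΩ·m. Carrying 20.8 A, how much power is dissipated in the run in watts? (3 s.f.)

ρ = 25.0 nΩ·m = 2.50×10^-8 Ω·m
Section 1: A_strand = π(2.5450e-03)² = 2.035e-05 m²; R₁ = ρL/(N·A_s) = (2.50×10^-8)(1.87)/(19×2.035e-05) = 1.209×10^-4 Ω
Section 2: A = 26.4 mm² = 2.640e-05 m²
R₂ = (2.50×10^-8)(3.65)/(2.640e-05) = 0.003456 Ω
R = R₁ + R₂ = 0.003577 Ω
P = I²R = (20.8)² × 0.003577 = 1.55 W

1.55 W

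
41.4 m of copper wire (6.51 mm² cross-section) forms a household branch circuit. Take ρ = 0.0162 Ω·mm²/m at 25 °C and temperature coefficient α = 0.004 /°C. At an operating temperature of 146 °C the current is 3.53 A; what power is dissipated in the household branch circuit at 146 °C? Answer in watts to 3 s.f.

1.91 W

ρ = 0.0162 Ω·mm²/m = 1.62×10^-8 Ω·m
A = 6.51 mm² = 6.510e-06 m²
R₍25₎ = ρL/A = (1.62×10^-8)(41.4)/(6.510e-06) = 0.103 Ω
R₍146₎ = R₍25₎(1 + αΔT) = 0.103 × (1 + 0.004×121) = 0.1529 Ω
P = I²R = (3.53)² × 0.1529 = 1.91 W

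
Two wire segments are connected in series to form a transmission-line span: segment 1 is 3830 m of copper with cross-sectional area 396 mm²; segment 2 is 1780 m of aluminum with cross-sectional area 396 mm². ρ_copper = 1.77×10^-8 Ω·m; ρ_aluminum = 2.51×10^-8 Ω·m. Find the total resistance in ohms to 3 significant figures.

Segment 1: A = 396 mm² = 3.960e-04 m²
R₁ = ρL/A = (1.77×10^-8)(3830)/(3.960e-04) = 0.1712 Ω
R₂ = (2.51×10^-8)(1780)/(3.960e-04) = 0.1128 Ω
R = R₁ + R₂ = 0.284 Ω

0.284 Ω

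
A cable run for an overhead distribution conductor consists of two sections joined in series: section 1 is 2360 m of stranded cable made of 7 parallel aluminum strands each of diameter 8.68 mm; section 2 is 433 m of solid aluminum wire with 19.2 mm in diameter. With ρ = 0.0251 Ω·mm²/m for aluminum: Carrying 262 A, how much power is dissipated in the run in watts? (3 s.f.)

12400 W

ρ = 0.0251 Ω·mm²/m = 2.51×10^-8 Ω·m
Section 1: A_strand = π(4.3400e-03)² = 5.917e-05 m²; R₁ = ρL/(N·A_s) = (2.51×10^-8)(2360)/(7×5.917e-05) = 0.143 Ω
Section 2: A = π(d/2)² = π(9.6000e-03 m)² = 2.895e-04 m²
R₂ = (2.51×10^-8)(433)/(2.895e-04) = 0.03754 Ω
R = R₁ + R₂ = 0.1805 Ω
P = I²R = (262)² × 0.1805 = 12400 W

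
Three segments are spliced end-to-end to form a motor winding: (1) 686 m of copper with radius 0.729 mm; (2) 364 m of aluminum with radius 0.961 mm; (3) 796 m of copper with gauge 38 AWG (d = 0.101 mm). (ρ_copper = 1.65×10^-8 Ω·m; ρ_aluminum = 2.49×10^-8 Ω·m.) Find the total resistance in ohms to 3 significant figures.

Seg 1: A = πr² = π(7.2900e-04 m)² = 1.670e-06 m²
R_1 = (1.65×10^-8)(686)/(1.670e-06) = 6.78 Ω
Seg 2: A = πr² = π(9.6100e-04 m)² = 2.901e-06 m²
R_2 = (2.49×10^-8)(364)/(2.901e-06) = 3.124 Ω
Seg 3: A = π(0.101/2 mm)² = π(5.0500e-05 m)² = 8.012e-09 m²
R_3 = (1.65×10^-8)(796)/(8.012e-09) = 1639 Ω
R_total = R_1 + R_2 + R_3 = 1650 Ω

1650 Ω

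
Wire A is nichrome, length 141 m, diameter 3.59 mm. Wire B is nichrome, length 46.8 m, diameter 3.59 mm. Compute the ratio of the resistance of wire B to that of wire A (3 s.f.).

R ∝ ρL/d², so R_B/R_A = (L_B/L_A)
= (46.8/141) = 0.332

0.332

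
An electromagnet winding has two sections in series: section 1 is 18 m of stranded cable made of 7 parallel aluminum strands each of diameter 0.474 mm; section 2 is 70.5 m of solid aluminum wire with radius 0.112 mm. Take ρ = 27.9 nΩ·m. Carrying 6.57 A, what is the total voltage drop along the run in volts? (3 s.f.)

331 V

ρ = 27.9 nΩ·m = 2.79×10^-8 Ω·m
Section 1: A_strand = π(2.3700e-04)² = 1.765e-07 m²; R₁ = ρL/(N·A_s) = (2.79×10^-8)(18)/(7×1.765e-07) = 0.4066 Ω
Section 2: A = πr² = π(1.1200e-04 m)² = 3.941e-08 m²
R₂ = (2.79×10^-8)(70.5)/(3.941e-08) = 49.91 Ω
R = R₁ + R₂ = 50.32 Ω
V = IR = 6.57 × 50.32 = 331 V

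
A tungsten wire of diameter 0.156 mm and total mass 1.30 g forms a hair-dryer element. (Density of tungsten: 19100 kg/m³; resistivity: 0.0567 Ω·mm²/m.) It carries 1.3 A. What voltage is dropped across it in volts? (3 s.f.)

13.7 V

ρ = 0.0567 Ω·mm²/m = 5.67×10^-8 Ω·m
A = π(d/2)² = π(7.8000e-05 m)² = 1.9113e-08 m²
L = m/(density·A) = 0.0013/(19100×1.9113e-08) = 3.561 m
R = ρL/A = (5.67×10^-8)(3.561)/(1.9113e-08) = 10.56 Ω
V = IR = 1.3 × 10.56 = 13.7 V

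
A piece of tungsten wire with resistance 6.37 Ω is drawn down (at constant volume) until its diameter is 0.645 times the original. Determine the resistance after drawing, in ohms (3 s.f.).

36.8 Ω

Volume constant ⇒ L' = L/r² with r = 0.645. R' = ρL'/A' = ρ(L/r²)/(πr²d₀²/4) = R/r⁴.
R' = 5.778 × 6.37 = 36.8 Ω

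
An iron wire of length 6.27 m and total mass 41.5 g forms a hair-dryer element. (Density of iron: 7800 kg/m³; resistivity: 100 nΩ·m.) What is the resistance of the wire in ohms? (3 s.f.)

0.739 Ω

ρ = 100 nΩ·m = 1.00×10^-7 Ω·m
A = m/(density·L) = 0.0415/(7800×6.27) = 8.4857e-07 m²
R = ρL/A = (1.00×10^-7)(6.27)/(8.4857e-07) = 0.739 Ω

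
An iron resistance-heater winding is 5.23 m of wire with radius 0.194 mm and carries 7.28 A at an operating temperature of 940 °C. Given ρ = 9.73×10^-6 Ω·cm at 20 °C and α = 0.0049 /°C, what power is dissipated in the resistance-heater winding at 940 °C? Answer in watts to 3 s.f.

ρ = 9.73×10^-6 Ω·cm = 9.73×10^-8 Ω·m
A = πr² = π(1.9400e-04 m)² = 1.182e-07 m²
R₍20₎ = ρL/A = (9.73×10^-8)(5.23)/(1.182e-07) = 4.304 Ω
R₍940₎ = R₍20₎(1 + αΔT) = 4.304 × (1 + 0.0049×920) = 23.71 Ω
P = I²R = (7.28)² × 23.71 = 1260 W

1260 W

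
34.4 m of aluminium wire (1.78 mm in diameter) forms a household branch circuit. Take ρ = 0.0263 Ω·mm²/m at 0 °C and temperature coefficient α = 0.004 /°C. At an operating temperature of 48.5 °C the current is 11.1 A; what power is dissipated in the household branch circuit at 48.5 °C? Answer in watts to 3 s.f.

ρ = 0.0263 Ω·mm²/m = 2.63×10^-8 Ω·m
A = π(d/2)² = π(8.9000e-04 m)² = 2.488e-06 m²
R₍0₎ = ρL/A = (2.63×10^-8)(34.4)/(2.488e-06) = 0.3636 Ω
R₍48.5₎ = R₍0₎(1 + αΔT) = 0.3636 × (1 + 0.004×48.5) = 0.4341 Ω
P = I²R = (11.1)² × 0.4341 = 53.5 W

53.5 W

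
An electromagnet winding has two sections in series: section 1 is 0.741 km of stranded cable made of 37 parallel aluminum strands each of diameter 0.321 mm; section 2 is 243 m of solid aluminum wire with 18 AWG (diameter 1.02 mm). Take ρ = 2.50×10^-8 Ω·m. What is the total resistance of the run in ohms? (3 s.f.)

13.6 Ω

Section 1: A_strand = π(1.6050e-04)² = 8.093e-08 m²; R₁ = ρL/(N·A_s) = (2.50×10^-8)(741)/(37×8.093e-08) = 6.187 Ω
Section 2: A = π(1.02/2 mm)² = π(5.1000e-04 m)² = 8.171e-07 m²
R₂ = (2.50×10^-8)(243)/(8.171e-07) = 7.435 Ω
R = R₁ + R₂ = 13.6 Ω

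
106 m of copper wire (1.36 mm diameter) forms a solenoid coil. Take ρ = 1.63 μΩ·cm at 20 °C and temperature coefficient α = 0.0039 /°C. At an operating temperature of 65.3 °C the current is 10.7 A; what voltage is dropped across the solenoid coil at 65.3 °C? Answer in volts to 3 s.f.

ρ = 1.63 μΩ·cm = 1.63×10^-8 Ω·m
A = π(d/2)² = π(6.8000e-04 m)² = 1.453e-06 m²
R₍20₎ = ρL/A = (1.63×10^-8)(106)/(1.453e-06) = 1.189 Ω
R₍65.3₎ = R₍20₎(1 + αΔT) = 1.189 × (1 + 0.0039×45.3) = 1.4 Ω
V = IR = 10.7 × 1.4 = 15.0 V

15.0 V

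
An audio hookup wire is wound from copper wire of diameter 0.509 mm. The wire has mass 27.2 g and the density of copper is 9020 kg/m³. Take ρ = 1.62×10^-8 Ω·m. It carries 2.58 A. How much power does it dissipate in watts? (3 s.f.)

A = π(d/2)² = π(2.5450e-04 m)² = 2.0348e-07 m²
L = m/(density·A) = 0.0272/(9020×2.0348e-07) = 14.82 m
R = ρL/A = (1.62×10^-8)(14.82)/(2.0348e-07) = 1.18 Ω
P = I²R = (2.58)² × 1.18 = 7.85 W

7.85 W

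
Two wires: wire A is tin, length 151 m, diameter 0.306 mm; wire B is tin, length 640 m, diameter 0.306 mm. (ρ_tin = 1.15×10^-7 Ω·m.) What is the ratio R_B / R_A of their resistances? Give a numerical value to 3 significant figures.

R ∝ ρL/d², so R_B/R_A = (L_B/L_A)
= (640/151) = 4.24

4.24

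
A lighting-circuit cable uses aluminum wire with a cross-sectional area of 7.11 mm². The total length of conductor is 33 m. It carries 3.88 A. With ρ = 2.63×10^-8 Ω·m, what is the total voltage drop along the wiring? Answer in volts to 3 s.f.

A = 7.11 mm² = 7.110e-06 m²
R = ρL/A = (2.63×10^-8)(33)/(7.110e-06) = 0.1221 Ω
V = IR = 3.88 × 0.1221 = 0.474 V

0.474 V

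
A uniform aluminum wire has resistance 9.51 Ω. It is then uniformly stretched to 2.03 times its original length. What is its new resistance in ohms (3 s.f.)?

Volume constant ⇒ A' = A/k with k = 2.03. R' = ρ(kL)/(A/k) = k²R.
R' = 4.121 × 9.51 = 39.2 Ω

39.2 Ω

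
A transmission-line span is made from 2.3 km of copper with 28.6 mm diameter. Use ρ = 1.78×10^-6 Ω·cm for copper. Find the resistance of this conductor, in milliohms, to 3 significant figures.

63.7 mΩ

ρ = 1.78×10^-6 Ω·cm = 1.78×10^-8 Ω·m
A = π(d/2)² = π(1.4300e-02 m)² = 6.424e-04 m²
R = ρL/A = (1.78×10^-8)(2300 m)/(6.424e-04 m²) = 63.7 mΩ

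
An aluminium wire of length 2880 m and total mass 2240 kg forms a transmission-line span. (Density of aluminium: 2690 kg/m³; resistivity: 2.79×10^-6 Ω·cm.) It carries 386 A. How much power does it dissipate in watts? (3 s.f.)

ρ = 2.79×10^-6 Ω·cm = 2.79×10^-8 Ω·m
A = m/(density·L) = 2240/(2690×2880) = 2.8914e-04 m²
R = ρL/A = (2.79×10^-8)(2880)/(2.8914e-04) = 0.2779 Ω
P = I²R = (386)² × 0.2779 = 41400 W

41400 W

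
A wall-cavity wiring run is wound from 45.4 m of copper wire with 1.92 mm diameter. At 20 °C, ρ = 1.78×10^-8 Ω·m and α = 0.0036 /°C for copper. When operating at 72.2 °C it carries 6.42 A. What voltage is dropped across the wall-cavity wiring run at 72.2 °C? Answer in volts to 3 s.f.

2.13 V

A = π(d/2)² = π(9.6000e-04 m)² = 2.895e-06 m²
R₍20₎ = ρL/A = (1.78×10^-8)(45.4)/(2.895e-06) = 0.2791 Ω
R₍72.2₎ = R₍20₎(1 + αΔT) = 0.2791 × (1 + 0.0036×52.2) = 0.3316 Ω
V = IR = 6.42 × 0.3316 = 2.13 V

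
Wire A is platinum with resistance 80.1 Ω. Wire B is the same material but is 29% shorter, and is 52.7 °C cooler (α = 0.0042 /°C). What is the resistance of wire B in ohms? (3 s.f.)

R ∝ ρL/d² with ρ ∝ (1+αΔT), so R_B/R_A = (1 − 29/100) × (1 − 0.0042×52.7)
= 0.71 × 0.7787 = 0.5528
R_B = 0.5528 × 80.1 = 44.3 Ω

44.3 Ω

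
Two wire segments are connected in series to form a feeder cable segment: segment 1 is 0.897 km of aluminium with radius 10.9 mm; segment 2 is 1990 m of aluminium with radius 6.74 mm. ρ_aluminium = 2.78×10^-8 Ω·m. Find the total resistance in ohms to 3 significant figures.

0.454 Ω

Segment 1: A = πr² = π(1.0900e-02 m)² = 3.733e-04 m²
R₁ = ρL/A = (2.78×10^-8)(897)/(3.733e-04) = 0.06681 Ω
Segment 2: A = πr² = π(6.7400e-03 m)² = 1.427e-04 m²
R₂ = (2.78×10^-8)(1990)/(1.427e-04) = 0.3876 Ω
R = R₁ + R₂ = 0.454 Ω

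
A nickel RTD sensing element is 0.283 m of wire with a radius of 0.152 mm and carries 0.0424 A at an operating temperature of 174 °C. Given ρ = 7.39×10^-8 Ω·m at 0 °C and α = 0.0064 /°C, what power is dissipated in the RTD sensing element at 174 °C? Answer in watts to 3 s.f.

A = πr² = π(1.5200e-04 m)² = 7.258e-08 m²
R₍0₎ = ρL/A = (7.39×10^-8)(0.283)/(7.258e-08) = 0.2881 Ω
R₍174₎ = R₍0₎(1 + αΔT) = 0.2881 × (1 + 0.0064×174) = 0.609 Ω
P = I²R = (0.0424)² × 0.609 = 0.00109 W

0.00109 W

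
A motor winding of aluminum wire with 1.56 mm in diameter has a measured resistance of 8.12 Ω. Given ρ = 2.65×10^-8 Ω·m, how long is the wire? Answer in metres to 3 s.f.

586 m

A = π(d/2)² = π(7.8000e-04 m)² = 1.911e-06 m²
L = RA/ρ = (8.12)(1.911e-06)/(2.65×10^-8) = 586 m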